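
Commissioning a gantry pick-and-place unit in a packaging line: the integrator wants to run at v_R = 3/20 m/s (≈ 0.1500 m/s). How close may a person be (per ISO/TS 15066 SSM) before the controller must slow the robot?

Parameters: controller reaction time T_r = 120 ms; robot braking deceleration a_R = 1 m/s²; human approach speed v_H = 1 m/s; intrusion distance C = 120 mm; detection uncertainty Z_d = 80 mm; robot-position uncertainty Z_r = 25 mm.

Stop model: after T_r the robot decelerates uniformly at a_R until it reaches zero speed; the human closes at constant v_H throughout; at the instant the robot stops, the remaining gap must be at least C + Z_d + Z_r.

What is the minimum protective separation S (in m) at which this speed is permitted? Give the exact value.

S_min = 2097/4000 m = 0.5242 m

T_s = v_R/a_R = (3/20)/1 = 0.1500 s
reaction-phase robot travel = 0.1500·0.1200 = 0.0180 m
robot covers 0.1500·0.1500 − ½·1.0000·0.1500² = 0.0112 m while stopping
person approaches 1.0000·(0.1200+0.1500) = 0.2700 m
C+Z_d+Z_r = 0.1200+0.0800+0.0250 = 0.2250 m
S_min ≈ 0.0180+0.0112+0.2700+0.2250  ⇒  S_min = 2097/4000 m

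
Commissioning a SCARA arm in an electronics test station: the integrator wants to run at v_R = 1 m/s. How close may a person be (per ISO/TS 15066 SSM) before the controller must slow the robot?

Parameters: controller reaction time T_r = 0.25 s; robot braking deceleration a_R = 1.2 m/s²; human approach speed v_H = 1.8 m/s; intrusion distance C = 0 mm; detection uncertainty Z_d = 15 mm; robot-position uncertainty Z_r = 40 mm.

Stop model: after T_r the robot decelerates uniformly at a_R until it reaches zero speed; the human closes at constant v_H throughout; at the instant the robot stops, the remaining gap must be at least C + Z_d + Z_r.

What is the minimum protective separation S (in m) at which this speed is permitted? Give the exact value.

braking lasts T_s = 1/(6/5) = 0.8333 s
robot covers v_R·T_r = 1.0000·0.2500 = 0.2500 m before braking
robot under decel: 1.0000²/(2·1.2000) = 0.4167 m
human over T_r+T_s: 1.8000·(0.2500+0.8333) = 1.9500 m
C+Z_d+Z_r = 0.0000+0.0150+0.0400 = 0.0550 m
S_min ≈ 0.2500+0.4167+1.9500+0.0550  ⇒  S_min = 1603/600 m

S_min = 1603/600 m = 2.6717 m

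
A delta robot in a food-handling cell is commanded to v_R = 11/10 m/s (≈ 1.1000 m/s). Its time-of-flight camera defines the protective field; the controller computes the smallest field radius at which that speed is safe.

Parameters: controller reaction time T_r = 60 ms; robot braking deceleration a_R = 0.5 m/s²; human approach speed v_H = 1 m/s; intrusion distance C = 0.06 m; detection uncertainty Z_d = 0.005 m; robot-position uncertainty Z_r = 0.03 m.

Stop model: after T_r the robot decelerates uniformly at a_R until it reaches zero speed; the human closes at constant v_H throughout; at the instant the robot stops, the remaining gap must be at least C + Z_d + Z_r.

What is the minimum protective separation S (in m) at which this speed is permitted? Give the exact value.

braking lasts T_s = (11/10)/(1/2) = 2.2000 s
reaction-phase robot travel = 1.1000·0.0600 = 0.0660 m
braking distance = 1.1000²/(2·0.5000) = 1.2100 m
person approaches 1.0000·(0.0600+2.2000) = 2.2600 m
margins: 0.0600+0.0050+0.0300 = 0.0950 m
S_min ≈ 0.0660+1.2100+2.2600+0.0950  ⇒  S_min = 3631/1000 m

S_min = 3631/1000 m = 3.6310 m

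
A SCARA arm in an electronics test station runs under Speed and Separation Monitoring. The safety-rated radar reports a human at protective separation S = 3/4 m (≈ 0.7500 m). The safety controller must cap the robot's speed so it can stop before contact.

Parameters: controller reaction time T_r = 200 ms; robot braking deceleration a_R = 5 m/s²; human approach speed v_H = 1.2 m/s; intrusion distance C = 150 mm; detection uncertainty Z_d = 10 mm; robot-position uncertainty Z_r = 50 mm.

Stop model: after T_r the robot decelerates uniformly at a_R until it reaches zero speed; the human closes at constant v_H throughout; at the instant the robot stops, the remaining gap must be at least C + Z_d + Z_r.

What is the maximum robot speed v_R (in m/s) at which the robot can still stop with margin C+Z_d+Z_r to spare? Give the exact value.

v_R_max = 3/5 m/s = 0.6000 m/s

quadratic (1/10)·v² + (11/25)·v + (-3/10) = 0
  disc = (11/25)² − 4·(1/10)·(-3/10) = 196/625 ; √disc = 14/25
  v_R = (−(11/25) + 14/25) / (2·(1/10)) = 3/5 m/s
check:
braking lasts T_s = (3/5)/5 = 0.1200 s
reaction-phase robot travel = 0.6000·0.2000 = 0.1200 m
robot under decel: 0.6000²/(2·5.0000) = 0.0360 m
human over T_r+T_s: 1.2000·(0.2000+0.1200) = 0.3840 m
C+Z_d+Z_r = 0.1500+0.0100+0.0500 = 0.2100 m
sum ≈ 0.1200+0.0360+0.3840+0.2100 ≈ 0.7500 m = S ✓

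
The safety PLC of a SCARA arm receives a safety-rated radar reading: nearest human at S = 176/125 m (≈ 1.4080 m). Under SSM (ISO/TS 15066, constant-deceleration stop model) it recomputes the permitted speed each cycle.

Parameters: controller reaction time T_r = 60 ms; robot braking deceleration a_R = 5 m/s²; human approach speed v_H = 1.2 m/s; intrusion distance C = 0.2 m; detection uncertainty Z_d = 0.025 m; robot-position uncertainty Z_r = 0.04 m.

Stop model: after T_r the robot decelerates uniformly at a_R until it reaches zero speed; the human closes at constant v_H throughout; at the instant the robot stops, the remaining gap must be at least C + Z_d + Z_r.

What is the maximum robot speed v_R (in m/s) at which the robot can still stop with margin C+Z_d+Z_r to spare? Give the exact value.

quadratic (1/10)·v² + (3/10)·v + (-1071/1000) = 0
  disc = (3/10)² − 4·(1/10)·(-1071/1000) = 324/625 ; √disc = 18/25
  v_R = (−(3/10) + 18/25) / (2·(1/10)) = 21/10 m/s
check:
braking lasts T_s = (21/10)/5 = 0.4200 s
robot covers v_R·T_r = 2.1000·0.0600 = 0.1260 m before braking
robot covers 2.1000·0.4200 − ½·5.0000·0.4200² = 0.4410 m while stopping
person approaches 1.2000·(0.0600+0.4200) = 0.5760 m
residual clearance needed = 0.2000+0.0250+0.0400 = 0.2650 m
sum ≈ 0.1260+0.4410+0.5760+0.2650 ≈ 1.4080 m = S ✓

v_R_max = 21/10 m/s = 2.1000 m/s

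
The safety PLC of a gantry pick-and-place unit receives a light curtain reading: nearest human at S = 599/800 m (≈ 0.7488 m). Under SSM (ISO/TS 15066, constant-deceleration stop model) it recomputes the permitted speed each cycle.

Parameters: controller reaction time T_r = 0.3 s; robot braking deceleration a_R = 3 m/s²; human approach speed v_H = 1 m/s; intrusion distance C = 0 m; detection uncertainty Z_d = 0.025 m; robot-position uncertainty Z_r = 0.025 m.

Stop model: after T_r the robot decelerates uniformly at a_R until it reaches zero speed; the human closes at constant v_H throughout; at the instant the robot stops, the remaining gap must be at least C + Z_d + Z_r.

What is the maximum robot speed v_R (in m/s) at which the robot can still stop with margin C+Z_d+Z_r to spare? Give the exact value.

v_R_max = 11/20 m/s = 0.5500 m/s

collect terms ⇒ (1/6)·v_R² + (19/30)·v_R + (-319/800) = 0
  disc = (19/30)² − 4·(1/6)·(-319/800) = 2401/3600 ; √disc = 49/60
  v_R = (−(19/30) + 49/60) / (2·(1/6)) = 11/20 m/s
check:
braking lasts T_s = (11/20)/3 = 0.1833 s
robot covers v_R·T_r = 0.5500·0.3000 = 0.1650 m before braking
robot covers 0.5500·0.1833 − ½·3.0000·0.1833² = 0.0504 m while stopping
human over T_r+T_s: 1.0000·(0.3000+0.1833) = 0.4833 m
C+Z_d+Z_r = 0.0000+0.0250+0.0250 = 0.0500 m
sum ≈ 0.1650+0.0504+0.4833+0.0500 ≈ 0.7488 m = S ✓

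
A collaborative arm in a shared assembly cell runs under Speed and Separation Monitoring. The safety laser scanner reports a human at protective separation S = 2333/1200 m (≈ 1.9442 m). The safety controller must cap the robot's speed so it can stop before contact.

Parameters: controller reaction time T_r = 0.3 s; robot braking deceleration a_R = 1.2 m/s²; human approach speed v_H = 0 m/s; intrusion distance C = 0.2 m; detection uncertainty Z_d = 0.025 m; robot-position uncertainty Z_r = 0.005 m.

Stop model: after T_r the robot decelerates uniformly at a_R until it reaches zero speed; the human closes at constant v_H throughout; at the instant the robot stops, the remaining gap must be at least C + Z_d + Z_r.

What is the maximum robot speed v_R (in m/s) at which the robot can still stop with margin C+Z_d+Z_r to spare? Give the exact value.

collect terms ⇒ (5/12)·v_R² + (3/10)·v_R + (-2057/1200) = 0
  disc = (3/10)² − 4·(5/12)·(-2057/1200) = 10609/3600 ; √disc = 103/60
  v_R = (−(3/10) + 103/60) / (2·(5/12)) = 17/10 m/s
check:
T_s = v_R/a_R = (17/10)/(6/5) = 1.4167 s
reaction-phase robot travel = 1.7000·0.3000 = 0.5100 m
braking distance = 1.7000²/(2·1.2000) = 1.2042 m
person approaches 0.0000·(0.3000+1.4167) = 0.0000 m
residual clearance needed = 0.2000+0.0250+0.0050 = 0.2300 m
sum ≈ 0.5100+1.2042+0.0000+0.2300 ≈ 1.9442 m = S ✓

v_R_max = 17/10 m/s = 1.7000 m/s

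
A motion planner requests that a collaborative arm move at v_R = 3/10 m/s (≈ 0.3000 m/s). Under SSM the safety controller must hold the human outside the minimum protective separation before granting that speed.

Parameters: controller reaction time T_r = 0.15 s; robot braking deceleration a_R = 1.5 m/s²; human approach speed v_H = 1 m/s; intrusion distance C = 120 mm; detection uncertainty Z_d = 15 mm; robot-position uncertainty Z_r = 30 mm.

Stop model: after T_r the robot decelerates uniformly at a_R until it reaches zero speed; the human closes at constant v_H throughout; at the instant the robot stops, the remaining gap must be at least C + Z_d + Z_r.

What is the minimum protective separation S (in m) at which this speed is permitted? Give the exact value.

braking lasts T_s = (3/10)/(3/2) = 0.2000 s
reaction-phase robot travel = 0.3000·0.1500 = 0.0450 m
braking distance = 0.3000²/(2·1.5000) = 0.0300 m
human over T_r+T_s: 1.0000·(0.1500+0.2000) = 0.3500 m
C+Z_d+Z_r = 0.1200+0.0150+0.0300 = 0.1650 m
S_min ≈ 0.0450+0.0300+0.3500+0.1650  ⇒  S_min = 59/100 m

S_min = 59/100 m = 0.5900 m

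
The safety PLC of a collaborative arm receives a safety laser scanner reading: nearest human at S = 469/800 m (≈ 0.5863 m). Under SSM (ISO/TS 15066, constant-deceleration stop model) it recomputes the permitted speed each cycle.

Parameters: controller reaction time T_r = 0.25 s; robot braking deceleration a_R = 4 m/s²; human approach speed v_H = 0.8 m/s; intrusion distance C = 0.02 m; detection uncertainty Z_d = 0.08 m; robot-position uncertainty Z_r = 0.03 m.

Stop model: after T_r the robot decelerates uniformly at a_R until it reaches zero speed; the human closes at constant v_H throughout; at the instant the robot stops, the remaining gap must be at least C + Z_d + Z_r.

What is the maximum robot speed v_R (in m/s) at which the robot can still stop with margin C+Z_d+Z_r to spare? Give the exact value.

v_R_max = 1/2 m/s = 0.5000 m/s

collect terms ⇒ (1/8)·v_R² + (9/20)·v_R + (-41/160) = 0
  disc = (9/20)² − 4·(1/8)·(-41/160) = 529/1600 ; √disc = 23/40
  v_R = (−(9/20) + 23/40) / (2·(1/8)) = 1/2 m/s
check:
T_s = v_R/a_R = (1/2)/4 = 0.1250 s
reaction-phase robot travel = 0.5000·0.2500 = 0.1250 m
robot under decel: 0.5000²/(2·4.0000) = 0.0312 m
human closes 0.8000·0.3750 = 0.3000 m
C+Z_d+Z_r = 0.0200+0.0800+0.0300 = 0.1300 m
sum ≈ 0.1250+0.0312+0.3000+0.1300 ≈ 0.5863 m = S ✓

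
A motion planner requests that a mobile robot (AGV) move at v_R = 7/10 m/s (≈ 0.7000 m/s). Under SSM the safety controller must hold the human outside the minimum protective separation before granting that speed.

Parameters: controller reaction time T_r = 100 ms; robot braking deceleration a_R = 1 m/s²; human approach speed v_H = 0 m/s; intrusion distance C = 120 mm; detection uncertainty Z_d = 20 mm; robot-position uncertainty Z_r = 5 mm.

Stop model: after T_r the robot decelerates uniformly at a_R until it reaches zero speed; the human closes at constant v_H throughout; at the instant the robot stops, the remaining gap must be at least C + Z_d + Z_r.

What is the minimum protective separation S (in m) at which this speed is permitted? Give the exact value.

S_min = 23/50 m = 0.4600 m

stop time T_s = (7/10)/1 = 0.7000 s
reaction-phase robot travel = 0.7000·0.1000 = 0.0700 m
robot under decel: 0.7000²/(2·1.0000) = 0.2450 m
person approaches 0.0000·(0.1000+0.7000) = 0.0000 m
residual clearance needed = 0.1200+0.0200+0.0050 = 0.1450 m
S_min ≈ 0.0700+0.2450+0.0000+0.1450  ⇒  S_min = 23/50 m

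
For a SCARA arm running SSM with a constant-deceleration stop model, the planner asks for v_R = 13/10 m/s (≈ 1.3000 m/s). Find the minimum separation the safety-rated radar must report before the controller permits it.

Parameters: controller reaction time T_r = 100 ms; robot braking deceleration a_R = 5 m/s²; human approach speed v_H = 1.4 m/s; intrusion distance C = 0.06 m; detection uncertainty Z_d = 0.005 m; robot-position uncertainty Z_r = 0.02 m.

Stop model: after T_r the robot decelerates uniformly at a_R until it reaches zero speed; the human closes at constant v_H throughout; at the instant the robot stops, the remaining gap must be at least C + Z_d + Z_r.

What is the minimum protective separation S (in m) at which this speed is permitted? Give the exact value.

stop time T_s = (13/10)/5 = 0.2600 s
reaction-phase robot travel = 1.3000·0.1000 = 0.1300 m
robot covers 1.3000·0.2600 − ½·5.0000·0.2600² = 0.1690 m while stopping
human over T_r+T_s: 1.4000·(0.1000+0.2600) = 0.5040 m
residual clearance needed = 0.0600+0.0050+0.0200 = 0.0850 m
S_min ≈ 0.1300+0.1690+0.5040+0.0850  ⇒  S_min = 111/125 m

S_min = 111/125 m = 0.8880 m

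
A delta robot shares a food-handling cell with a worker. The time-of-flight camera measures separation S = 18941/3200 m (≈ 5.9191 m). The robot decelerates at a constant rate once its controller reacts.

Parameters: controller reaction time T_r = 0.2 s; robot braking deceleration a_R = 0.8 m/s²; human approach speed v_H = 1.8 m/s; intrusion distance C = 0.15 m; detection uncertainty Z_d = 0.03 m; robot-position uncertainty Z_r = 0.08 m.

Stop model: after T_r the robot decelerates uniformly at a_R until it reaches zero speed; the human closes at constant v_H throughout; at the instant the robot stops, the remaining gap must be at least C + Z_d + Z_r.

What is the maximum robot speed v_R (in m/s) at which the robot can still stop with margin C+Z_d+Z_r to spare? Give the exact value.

v_R_max = 31/20 m/s = 1.5500 m/s

quadratic (5/8)·v² + (49/20)·v + (-16957/3200) = 0
  disc = (49/20)² − 4·(5/8)·(-16957/3200) = 123201/6400 ; √disc = 351/80
  v_R = (−(49/20) + 351/80) / (2·(5/8)) = 31/20 m/s
check:
T_s = v_R/a_R = (31/20)/(4/5) = 1.9375 s
robot in T_r: 1.5500·0.2000 = 0.3100 m
braking distance = 1.5500²/(2·0.8000) = 1.5016 m
human over T_r+T_s: 1.8000·(0.2000+1.9375) = 3.8475 m
residual clearance needed = 0.1500+0.0300+0.0800 = 0.2600 m
sum ≈ 0.3100+1.5016+3.8475+0.2600 ≈ 5.9191 m = S ✓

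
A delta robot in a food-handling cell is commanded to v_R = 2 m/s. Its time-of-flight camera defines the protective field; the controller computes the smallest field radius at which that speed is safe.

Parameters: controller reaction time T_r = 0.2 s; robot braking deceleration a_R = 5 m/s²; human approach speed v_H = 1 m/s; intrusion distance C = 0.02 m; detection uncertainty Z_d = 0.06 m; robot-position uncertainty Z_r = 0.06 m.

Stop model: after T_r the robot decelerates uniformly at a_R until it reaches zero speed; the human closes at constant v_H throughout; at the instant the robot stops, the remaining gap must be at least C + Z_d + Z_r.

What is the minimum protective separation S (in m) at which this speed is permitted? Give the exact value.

S_min = 77/50 m = 1.5400 m

braking lasts T_s = 2/5 = 0.4000 s
robot in T_r: 2.0000·0.2000 = 0.4000 m
robot covers 2.0000·0.4000 − ½·5.0000·0.4000² = 0.4000 m while stopping
person approaches 1.0000·(0.2000+0.4000) = 0.6000 m
residual clearance needed = 0.0200+0.0600+0.0600 = 0.1400 m
S_min ≈ 0.4000+0.4000+0.6000+0.1400  ⇒  S_min = 77/50 m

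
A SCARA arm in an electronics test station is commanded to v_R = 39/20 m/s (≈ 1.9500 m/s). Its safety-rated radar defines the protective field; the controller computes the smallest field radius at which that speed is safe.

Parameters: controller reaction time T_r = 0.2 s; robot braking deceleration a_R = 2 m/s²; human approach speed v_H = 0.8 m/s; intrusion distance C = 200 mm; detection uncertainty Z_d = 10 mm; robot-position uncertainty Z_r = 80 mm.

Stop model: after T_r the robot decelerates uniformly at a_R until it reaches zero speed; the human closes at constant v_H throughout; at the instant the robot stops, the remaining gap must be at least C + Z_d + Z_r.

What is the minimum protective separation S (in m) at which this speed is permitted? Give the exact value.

braking lasts T_s = (39/20)/2 = 0.9750 s
robot covers v_R·T_r = 1.9500·0.2000 = 0.3900 m before braking
robot under decel: 1.9500²/(2·2.0000) = 0.9506 m
person approaches 0.8000·(0.2000+0.9750) = 0.9400 m
residual clearance needed = 0.2000+0.0100+0.0800 = 0.2900 m
S_min ≈ 0.3900+0.9506+0.9400+0.2900  ⇒  S_min = 4113/1600 m

S_min = 4113/1600 m = 2.5706 m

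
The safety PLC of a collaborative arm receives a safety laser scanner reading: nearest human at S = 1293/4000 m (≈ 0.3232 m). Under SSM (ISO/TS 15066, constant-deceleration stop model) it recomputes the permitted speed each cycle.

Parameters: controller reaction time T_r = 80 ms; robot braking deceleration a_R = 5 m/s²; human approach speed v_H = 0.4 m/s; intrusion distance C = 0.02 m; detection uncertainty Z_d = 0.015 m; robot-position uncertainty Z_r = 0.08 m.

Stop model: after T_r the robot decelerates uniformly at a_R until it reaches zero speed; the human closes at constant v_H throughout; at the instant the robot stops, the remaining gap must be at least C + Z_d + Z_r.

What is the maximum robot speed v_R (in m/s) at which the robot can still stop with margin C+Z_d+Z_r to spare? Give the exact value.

v_R_max = 3/4 m/s = 0.7500 m/s

at the boundary: (1/10)·v² + (4/25)·v + (-141/800) = 0
  disc = (4/25)² − 4·(1/10)·(-141/800) = 961/10000 ; √disc = 31/100
  v_R = (−(4/25) + 31/100) / (2·(1/10)) = 3/4 m/s
check:
T_s = v_R/a_R = (3/4)/5 = 0.1500 s
reaction-phase robot travel = 0.7500·0.0800 = 0.0600 m
braking distance = 0.7500²/(2·5.0000) = 0.0563 m
person approaches 0.4000·(0.0800+0.1500) = 0.0920 m
C+Z_d+Z_r = 0.0200+0.0150+0.0800 = 0.1150 m
sum ≈ 0.0600+0.0563+0.0920+0.1150 ≈ 0.3232 m = S ✓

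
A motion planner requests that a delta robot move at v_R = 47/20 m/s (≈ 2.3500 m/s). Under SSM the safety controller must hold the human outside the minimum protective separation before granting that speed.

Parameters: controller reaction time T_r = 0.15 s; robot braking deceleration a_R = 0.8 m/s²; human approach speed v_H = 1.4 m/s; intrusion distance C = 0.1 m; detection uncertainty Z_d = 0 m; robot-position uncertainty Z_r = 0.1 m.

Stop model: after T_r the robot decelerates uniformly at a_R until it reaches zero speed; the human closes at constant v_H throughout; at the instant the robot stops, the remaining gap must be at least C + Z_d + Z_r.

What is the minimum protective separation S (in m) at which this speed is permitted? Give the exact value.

S_min = 5329/640 m = 8.3266 m

stop time T_s = (47/20)/(4/5) = 2.9375 s
robot in T_r: 2.3500·0.1500 = 0.3525 m
robot covers 2.3500·2.9375 − ½·0.8000·2.9375² = 3.4516 m while stopping
human closes 1.4000·3.0875 = 4.3225 m
residual clearance needed = 0.1000+0.0000+0.1000 = 0.2000 m
S_min ≈ 0.3525+3.4516+4.3225+0.2000  ⇒  S_min = 5329/640 m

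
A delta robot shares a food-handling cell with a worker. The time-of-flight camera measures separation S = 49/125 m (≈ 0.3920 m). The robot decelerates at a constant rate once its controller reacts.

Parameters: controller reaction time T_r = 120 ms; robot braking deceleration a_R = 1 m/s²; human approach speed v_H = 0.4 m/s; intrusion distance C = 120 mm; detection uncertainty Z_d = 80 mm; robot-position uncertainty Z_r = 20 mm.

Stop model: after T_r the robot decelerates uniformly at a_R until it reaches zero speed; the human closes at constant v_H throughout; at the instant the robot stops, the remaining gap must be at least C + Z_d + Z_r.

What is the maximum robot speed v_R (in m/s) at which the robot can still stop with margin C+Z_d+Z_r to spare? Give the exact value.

at the boundary: (1/2)·v² + (13/25)·v + (-31/250) = 0
  disc = (13/25)² − 4·(1/2)·(-31/250) = 324/625 ; √disc = 18/25
  v_R = (−(13/25) + 18/25) / (2·(1/2)) = 1/5 m/s
check:
T_s = v_R/a_R = (1/5)/1 = 0.2000 s
robot covers v_R·T_r = 0.2000·0.1200 = 0.0240 m before braking
braking distance = 0.2000²/(2·1.0000) = 0.0200 m
human closes 0.4000·0.3200 = 0.1280 m
residual clearance needed = 0.1200+0.0800+0.0200 = 0.2200 m
sum ≈ 0.0240+0.0200+0.1280+0.2200 ≈ 0.3920 m = S ✓

v_R_max = 1/5 m/s = 0.2000 m/s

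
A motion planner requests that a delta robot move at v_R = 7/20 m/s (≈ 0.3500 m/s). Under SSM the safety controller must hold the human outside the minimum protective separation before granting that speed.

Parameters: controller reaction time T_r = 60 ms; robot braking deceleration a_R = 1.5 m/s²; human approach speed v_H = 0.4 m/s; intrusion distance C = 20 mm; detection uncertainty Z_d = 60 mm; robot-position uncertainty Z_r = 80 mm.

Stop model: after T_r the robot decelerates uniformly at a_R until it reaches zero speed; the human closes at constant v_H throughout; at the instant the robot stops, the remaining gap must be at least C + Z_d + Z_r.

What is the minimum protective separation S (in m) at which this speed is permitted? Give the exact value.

braking lasts T_s = (7/20)/(3/2) = 0.2333 s
robot covers v_R·T_r = 0.3500·0.0600 = 0.0210 m before braking
robot covers 0.3500·0.2333 − ½·1.5000·0.2333² = 0.0408 m while stopping
person approaches 0.4000·(0.0600+0.2333) = 0.1173 m
C+Z_d+Z_r = 0.0200+0.0600+0.0800 = 0.1600 m
S_min ≈ 0.0210+0.0408+0.1173+0.1600  ⇒  S_min = 407/1200 m

S_min = 407/1200 m = 0.3392 m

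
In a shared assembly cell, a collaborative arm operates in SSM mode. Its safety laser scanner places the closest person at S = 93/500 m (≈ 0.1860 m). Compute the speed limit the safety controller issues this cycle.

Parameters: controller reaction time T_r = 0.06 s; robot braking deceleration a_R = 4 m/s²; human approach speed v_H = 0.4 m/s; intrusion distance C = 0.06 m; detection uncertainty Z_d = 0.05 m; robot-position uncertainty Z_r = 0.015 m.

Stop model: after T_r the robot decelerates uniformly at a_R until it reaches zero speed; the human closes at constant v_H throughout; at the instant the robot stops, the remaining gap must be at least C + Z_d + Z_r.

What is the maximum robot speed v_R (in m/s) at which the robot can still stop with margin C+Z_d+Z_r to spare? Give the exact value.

v_R_max = 1/5 m/s = 0.2000 m/s

at the boundary: (1/8)·v² + (4/25)·v + (-37/1000) = 0
  disc = (4/25)² − 4·(1/8)·(-37/1000) = 441/10000 ; √disc = 21/100
  v_R = (−(4/25) + 21/100) / (2·(1/8)) = 1/5 m/s
check:
stop time T_s = (1/5)/4 = 0.0500 s
robot covers v_R·T_r = 0.2000·0.0600 = 0.0120 m before braking
braking distance = 0.2000²/(2·4.0000) = 0.0050 m
person approaches 0.4000·(0.0600+0.0500) = 0.0440 m
residual clearance needed = 0.0600+0.0500+0.0150 = 0.1250 m
sum ≈ 0.0120+0.0050+0.0440+0.1250 ≈ 0.1860 m = S ✓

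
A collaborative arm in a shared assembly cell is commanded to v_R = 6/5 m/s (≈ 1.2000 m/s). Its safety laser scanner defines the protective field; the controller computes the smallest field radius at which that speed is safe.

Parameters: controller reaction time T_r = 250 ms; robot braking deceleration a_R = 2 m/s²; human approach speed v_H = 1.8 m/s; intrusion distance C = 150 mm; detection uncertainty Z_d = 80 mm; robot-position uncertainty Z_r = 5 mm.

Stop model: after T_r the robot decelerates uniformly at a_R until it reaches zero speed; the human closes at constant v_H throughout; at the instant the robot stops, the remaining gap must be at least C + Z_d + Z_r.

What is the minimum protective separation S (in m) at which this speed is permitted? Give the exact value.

braking lasts T_s = (6/5)/2 = 0.6000 s
robot in T_r: 1.2000·0.2500 = 0.3000 m
braking distance = 1.2000²/(2·2.0000) = 0.3600 m
person approaches 1.8000·(0.2500+0.6000) = 1.5300 m
margins: 0.1500+0.0800+0.0050 = 0.2350 m
S_min ≈ 0.3000+0.3600+1.5300+0.2350  ⇒  S_min = 97/40 m

S_min = 97/40 m = 2.4250 m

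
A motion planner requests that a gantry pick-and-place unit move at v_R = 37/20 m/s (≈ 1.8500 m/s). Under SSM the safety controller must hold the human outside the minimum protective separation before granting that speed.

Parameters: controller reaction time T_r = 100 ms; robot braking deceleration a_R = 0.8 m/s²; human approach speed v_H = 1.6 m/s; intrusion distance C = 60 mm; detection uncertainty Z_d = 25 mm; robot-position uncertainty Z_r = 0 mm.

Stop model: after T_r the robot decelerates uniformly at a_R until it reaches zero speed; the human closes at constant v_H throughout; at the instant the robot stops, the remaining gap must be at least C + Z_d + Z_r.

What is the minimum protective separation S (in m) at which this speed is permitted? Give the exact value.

braking lasts T_s = (37/20)/(4/5) = 2.3125 s
robot covers v_R·T_r = 1.8500·0.1000 = 0.1850 m before braking
robot under decel: 1.8500²/(2·0.8000) = 2.1391 m
human over T_r+T_s: 1.6000·(0.1000+2.3125) = 3.8600 m
C+Z_d+Z_r = 0.0600+0.0250+0.0000 = 0.0850 m
S_min ≈ 0.1850+2.1391+3.8600+0.0850  ⇒  S_min = 20061/3200 m

S_min = 20061/3200 m = 6.2691 m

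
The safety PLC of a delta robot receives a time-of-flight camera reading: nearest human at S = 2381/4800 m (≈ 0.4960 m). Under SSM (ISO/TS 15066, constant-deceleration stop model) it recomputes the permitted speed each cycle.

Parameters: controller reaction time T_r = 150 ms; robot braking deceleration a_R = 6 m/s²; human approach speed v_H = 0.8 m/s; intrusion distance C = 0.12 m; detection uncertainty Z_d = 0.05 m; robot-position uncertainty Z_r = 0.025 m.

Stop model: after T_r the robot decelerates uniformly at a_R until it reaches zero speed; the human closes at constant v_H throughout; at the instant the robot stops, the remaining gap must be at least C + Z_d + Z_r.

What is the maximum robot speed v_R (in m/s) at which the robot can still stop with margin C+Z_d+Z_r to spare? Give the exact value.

at the boundary: (1/12)·v² + (17/60)·v + (-869/4800) = 0
  disc = (17/60)² − 4·(1/12)·(-869/4800) = 9/64 ; √disc = 3/8
  v_R = (−(17/60) + 3/8) / (2·(1/12)) = 11/20 m/s
check:
stop time T_s = (11/20)/6 = 0.0917 s
robot covers v_R·T_r = 0.5500·0.1500 = 0.0825 m before braking
robot under decel: 0.5500²/(2·6.0000) = 0.0252 m
human closes 0.8000·0.2417 = 0.1933 m
C+Z_d+Z_r = 0.1200+0.0500+0.0250 = 0.1950 m
sum ≈ 0.0825+0.0252+0.1933+0.1950 ≈ 0.4960 m = S ✓

v_R_max = 11/20 m/s = 0.5500 m/s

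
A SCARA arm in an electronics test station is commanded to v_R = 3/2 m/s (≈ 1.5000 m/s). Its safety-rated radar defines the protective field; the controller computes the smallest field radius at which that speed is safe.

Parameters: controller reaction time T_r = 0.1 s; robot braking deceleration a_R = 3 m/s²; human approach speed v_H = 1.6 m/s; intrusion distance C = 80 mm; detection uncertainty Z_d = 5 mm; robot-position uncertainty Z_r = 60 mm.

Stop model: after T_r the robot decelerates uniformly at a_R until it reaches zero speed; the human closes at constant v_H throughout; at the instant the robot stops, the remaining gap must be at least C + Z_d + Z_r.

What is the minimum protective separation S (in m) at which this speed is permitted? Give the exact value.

S_min = 163/100 m = 1.6300 m

stop time T_s = (3/2)/3 = 0.5000 s
reaction-phase robot travel = 1.5000·0.1000 = 0.1500 m
braking distance = 1.5000²/(2·3.0000) = 0.3750 m
human over T_r+T_s: 1.6000·(0.1000+0.5000) = 0.9600 m
residual clearance needed = 0.0800+0.0050+0.0600 = 0.1450 m
S_min ≈ 0.1500+0.3750+0.9600+0.1450  ⇒  S_min = 163/100 m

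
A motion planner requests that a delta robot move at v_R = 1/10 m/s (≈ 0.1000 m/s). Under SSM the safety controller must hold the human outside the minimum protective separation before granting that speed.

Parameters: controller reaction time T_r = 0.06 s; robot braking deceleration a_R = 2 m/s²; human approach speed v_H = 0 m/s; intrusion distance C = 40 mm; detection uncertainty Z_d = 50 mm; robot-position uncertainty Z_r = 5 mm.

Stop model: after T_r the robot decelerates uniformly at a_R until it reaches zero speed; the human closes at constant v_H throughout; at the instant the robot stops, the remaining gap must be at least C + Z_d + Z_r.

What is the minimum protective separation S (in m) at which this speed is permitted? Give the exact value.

S_min = 207/2000 m = 0.1035 m

braking lasts T_s = (1/10)/2 = 0.0500 s
robot in T_r: 0.1000·0.0600 = 0.0060 m
robot covers 0.1000·0.0500 − ½·2.0000·0.0500² = 0.0025 m while stopping
human closes 0.0000·0.1100 = 0.0000 m
margins: 0.0400+0.0500+0.0050 = 0.0950 m
S_min ≈ 0.0060+0.0025+0.0000+0.0950  ⇒  S_min = 207/2000 m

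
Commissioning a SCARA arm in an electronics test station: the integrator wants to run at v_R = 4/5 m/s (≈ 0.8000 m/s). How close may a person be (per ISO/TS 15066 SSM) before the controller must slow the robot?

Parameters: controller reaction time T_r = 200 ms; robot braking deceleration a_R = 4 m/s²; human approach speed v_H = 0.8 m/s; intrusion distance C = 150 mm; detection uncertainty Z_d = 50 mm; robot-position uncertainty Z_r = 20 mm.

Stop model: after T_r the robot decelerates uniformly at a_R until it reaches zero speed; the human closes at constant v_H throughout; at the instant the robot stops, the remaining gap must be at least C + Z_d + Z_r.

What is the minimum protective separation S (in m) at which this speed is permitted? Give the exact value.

S_min = 39/50 m = 0.7800 m

stop time T_s = (4/5)/4 = 0.2000 s
reaction-phase robot travel = 0.8000·0.2000 = 0.1600 m
robot covers 0.8000·0.2000 − ½·4.0000·0.2000² = 0.0800 m while stopping
person approaches 0.8000·(0.2000+0.2000) = 0.3200 m
residual clearance needed = 0.1500+0.0500+0.0200 = 0.2200 m
S_min ≈ 0.1600+0.0800+0.3200+0.2200  ⇒  S_min = 39/50 m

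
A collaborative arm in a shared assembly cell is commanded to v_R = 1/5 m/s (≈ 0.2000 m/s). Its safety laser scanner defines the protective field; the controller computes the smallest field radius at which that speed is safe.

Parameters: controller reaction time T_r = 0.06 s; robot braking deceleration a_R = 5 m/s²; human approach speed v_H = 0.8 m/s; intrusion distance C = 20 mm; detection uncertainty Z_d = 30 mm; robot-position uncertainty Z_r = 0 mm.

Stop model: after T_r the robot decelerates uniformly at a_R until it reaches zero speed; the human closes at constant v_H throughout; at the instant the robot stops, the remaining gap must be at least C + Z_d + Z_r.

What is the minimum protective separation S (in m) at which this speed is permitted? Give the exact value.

T_s = v_R/a_R = (1/5)/5 = 0.0400 s
robot covers v_R·T_r = 0.2000·0.0600 = 0.0120 m before braking
robot under decel: 0.2000²/(2·5.0000) = 0.0040 m
person approaches 0.8000·(0.0600+0.0400) = 0.0800 m
margins: 0.0200+0.0300+0.0000 = 0.0500 m
S_min ≈ 0.0120+0.0040+0.0800+0.0500  ⇒  S_min = 73/500 m

S_min = 73/500 m = 0.1460 m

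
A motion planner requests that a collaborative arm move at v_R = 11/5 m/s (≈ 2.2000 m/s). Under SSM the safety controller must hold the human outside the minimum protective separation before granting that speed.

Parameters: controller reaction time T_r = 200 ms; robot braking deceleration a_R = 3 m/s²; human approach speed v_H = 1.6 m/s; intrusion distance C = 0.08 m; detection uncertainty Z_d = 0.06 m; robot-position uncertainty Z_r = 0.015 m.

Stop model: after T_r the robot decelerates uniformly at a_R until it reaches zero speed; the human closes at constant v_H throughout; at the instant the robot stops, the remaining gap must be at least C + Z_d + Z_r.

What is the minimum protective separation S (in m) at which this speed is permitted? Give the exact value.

T_s = v_R/a_R = (11/5)/3 = 0.7333 s
reaction-phase robot travel = 2.2000·0.2000 = 0.4400 m
robot covers 2.2000·0.7333 − ½·3.0000·0.7333² = 0.8067 m while stopping
person approaches 1.6000·(0.2000+0.7333) = 1.4933 m
margins: 0.0800+0.0600+0.0150 = 0.1550 m
S_min ≈ 0.4400+0.8067+1.4933+0.1550  ⇒  S_min = 579/200 m

S_min = 579/200 m = 2.8950 m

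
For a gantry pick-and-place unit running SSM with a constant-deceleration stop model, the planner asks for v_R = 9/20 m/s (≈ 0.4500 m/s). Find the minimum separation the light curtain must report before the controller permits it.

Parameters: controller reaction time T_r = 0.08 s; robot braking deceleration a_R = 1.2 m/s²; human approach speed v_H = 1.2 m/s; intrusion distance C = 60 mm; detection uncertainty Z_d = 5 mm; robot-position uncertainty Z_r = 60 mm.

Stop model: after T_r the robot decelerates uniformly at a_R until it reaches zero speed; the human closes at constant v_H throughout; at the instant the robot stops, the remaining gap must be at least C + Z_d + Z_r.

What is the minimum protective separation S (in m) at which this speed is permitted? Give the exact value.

braking lasts T_s = (9/20)/(6/5) = 0.3750 s
robot covers v_R·T_r = 0.4500·0.0800 = 0.0360 m before braking
robot covers 0.4500·0.3750 − ½·1.2000·0.3750² = 0.0844 m while stopping
person approaches 1.2000·(0.0800+0.3750) = 0.5460 m
residual clearance needed = 0.0600+0.0050+0.0600 = 0.1250 m
S_min ≈ 0.0360+0.0844+0.5460+0.1250  ⇒  S_min = 6331/8000 m

S_min = 6331/8000 m = 0.7914 m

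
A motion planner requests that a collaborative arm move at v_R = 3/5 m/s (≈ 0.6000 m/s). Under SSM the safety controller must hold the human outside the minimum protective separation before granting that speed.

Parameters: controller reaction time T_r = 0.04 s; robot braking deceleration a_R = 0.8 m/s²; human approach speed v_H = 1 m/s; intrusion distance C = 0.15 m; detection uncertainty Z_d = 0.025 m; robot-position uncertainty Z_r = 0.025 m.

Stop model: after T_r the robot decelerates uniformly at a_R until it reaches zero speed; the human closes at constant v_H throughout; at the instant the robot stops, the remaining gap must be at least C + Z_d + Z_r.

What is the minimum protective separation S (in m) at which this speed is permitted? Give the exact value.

braking lasts T_s = (3/5)/(4/5) = 0.7500 s
robot in T_r: 0.6000·0.0400 = 0.0240 m
robot under decel: 0.6000²/(2·0.8000) = 0.2250 m
person approaches 1.0000·(0.0400+0.7500) = 0.7900 m
margins: 0.1500+0.0250+0.0250 = 0.2000 m
S_min ≈ 0.0240+0.2250+0.7900+0.2000  ⇒  S_min = 1239/1000 m

S_min = 1239/1000 m = 1.2390 m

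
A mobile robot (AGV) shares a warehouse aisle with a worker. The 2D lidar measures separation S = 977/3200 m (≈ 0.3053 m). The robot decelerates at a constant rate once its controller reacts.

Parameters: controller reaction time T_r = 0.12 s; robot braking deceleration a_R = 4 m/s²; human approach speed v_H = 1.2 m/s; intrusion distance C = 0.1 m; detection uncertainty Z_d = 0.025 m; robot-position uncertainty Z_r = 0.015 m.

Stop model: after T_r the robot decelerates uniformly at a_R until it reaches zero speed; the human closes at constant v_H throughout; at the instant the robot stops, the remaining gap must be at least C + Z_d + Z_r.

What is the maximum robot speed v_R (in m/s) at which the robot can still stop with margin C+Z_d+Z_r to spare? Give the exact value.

v_R_max = 1/20 m/s = 0.0500 m/s

at the boundary: (1/8)·v² + (21/50)·v + (-341/16000) = 0
  disc = (21/50)² − 4·(1/8)·(-341/16000) = 29929/160000 ; √disc = 173/400
  v_R = (−(21/50) + 173/400) / (2·(1/8)) = 1/20 m/s
check:
T_s = v_R/a_R = (1/20)/4 = 0.0125 s
robot in T_r: 0.0500·0.1200 = 0.0060 m
robot covers 0.0500·0.0125 − ½·4.0000·0.0125² = 0.0003 m while stopping
human closes 1.2000·0.1325 = 0.1590 m
residual clearance needed = 0.1000+0.0250+0.0150 = 0.1400 m
sum ≈ 0.0060+0.0003+0.1590+0.1400 ≈ 0.3053 m = S ✓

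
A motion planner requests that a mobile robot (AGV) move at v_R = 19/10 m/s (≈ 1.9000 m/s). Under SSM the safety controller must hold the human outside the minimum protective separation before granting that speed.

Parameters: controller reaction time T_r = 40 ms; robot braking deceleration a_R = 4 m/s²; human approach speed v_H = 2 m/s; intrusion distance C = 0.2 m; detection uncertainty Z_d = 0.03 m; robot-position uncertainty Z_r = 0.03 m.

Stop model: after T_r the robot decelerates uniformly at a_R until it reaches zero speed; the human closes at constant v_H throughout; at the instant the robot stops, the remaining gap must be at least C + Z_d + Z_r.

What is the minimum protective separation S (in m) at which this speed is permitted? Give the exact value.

braking lasts T_s = (19/10)/4 = 0.4750 s
robot in T_r: 1.9000·0.0400 = 0.0760 m
robot under decel: 1.9000²/(2·4.0000) = 0.4512 m
person approaches 2.0000·(0.0400+0.4750) = 1.0300 m
C+Z_d+Z_r = 0.2000+0.0300+0.0300 = 0.2600 m
S_min ≈ 0.0760+0.4512+1.0300+0.2600  ⇒  S_min = 7269/4000 m

S_min = 7269/4000 m = 1.8173 m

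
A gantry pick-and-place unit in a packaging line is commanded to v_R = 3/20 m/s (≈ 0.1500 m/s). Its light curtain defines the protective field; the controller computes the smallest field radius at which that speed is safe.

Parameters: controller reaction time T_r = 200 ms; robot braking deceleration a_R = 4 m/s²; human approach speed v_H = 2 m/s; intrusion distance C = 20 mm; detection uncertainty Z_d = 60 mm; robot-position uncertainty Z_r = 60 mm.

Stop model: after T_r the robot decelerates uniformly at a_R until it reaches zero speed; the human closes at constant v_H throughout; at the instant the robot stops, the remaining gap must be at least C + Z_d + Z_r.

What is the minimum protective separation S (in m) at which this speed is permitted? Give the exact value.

S_min = 2073/3200 m = 0.6478 m

stop time T_s = (3/20)/4 = 0.0375 s
robot covers v_R·T_r = 0.1500·0.2000 = 0.0300 m before braking
robot covers 0.1500·0.0375 − ½·4.0000·0.0375² = 0.0028 m while stopping
human over T_r+T_s: 2.0000·(0.2000+0.0375) = 0.4750 m
residual clearance needed = 0.0200+0.0600+0.0600 = 0.1400 m
S_min ≈ 0.0300+0.0028+0.4750+0.1400  ⇒  S_min = 2073/3200 m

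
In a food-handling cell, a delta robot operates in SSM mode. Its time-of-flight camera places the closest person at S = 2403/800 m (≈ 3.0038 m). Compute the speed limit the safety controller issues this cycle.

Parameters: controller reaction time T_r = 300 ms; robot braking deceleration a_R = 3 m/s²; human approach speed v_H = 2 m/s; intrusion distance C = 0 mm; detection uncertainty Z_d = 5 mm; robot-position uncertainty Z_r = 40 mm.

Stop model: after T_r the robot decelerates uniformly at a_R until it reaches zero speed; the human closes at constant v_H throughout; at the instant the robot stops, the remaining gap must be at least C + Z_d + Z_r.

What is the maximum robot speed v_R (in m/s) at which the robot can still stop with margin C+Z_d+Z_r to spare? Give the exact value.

v_R_max = 37/20 m/s = 1.8500 m/s

quadratic (1/6)·v² + (29/30)·v + (-1887/800) = 0
  disc = (29/30)² − 4·(1/6)·(-1887/800) = 361/144 ; √disc = 19/12
  v_R = (−(29/30) + 19/12) / (2·(1/6)) = 37/20 m/s
check:
stop time T_s = (37/20)/3 = 0.6167 s
reaction-phase robot travel = 1.8500·0.3000 = 0.5550 m
robot under decel: 1.8500²/(2·3.0000) = 0.5704 m
person approaches 2.0000·(0.3000+0.6167) = 1.8333 m
residual clearance needed = 0.0000+0.0050+0.0400 = 0.0450 m
sum ≈ 0.5550+0.5704+1.8333+0.0450 ≈ 3.0038 m = S ✓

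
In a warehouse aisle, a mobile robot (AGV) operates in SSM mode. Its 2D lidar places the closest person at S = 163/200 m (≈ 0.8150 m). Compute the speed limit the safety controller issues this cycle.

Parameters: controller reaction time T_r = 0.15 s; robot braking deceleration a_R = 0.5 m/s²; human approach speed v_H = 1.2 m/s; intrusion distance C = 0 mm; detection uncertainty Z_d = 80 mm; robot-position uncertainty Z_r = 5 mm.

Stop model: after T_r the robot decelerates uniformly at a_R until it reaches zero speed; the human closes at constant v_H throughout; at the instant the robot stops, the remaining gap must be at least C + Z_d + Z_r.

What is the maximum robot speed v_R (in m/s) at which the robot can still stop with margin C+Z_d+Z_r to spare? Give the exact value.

v_R_max = 1/5 m/s = 0.2000 m/s

collect terms ⇒ (1)·v_R² + (51/20)·v_R + (-11/20) = 0
  disc = (51/20)² − 4·(1)·(-11/20) = 3481/400 ; √disc = 59/20
  v_R = (−(51/20) + 59/20) / (2·(1)) = 1/5 m/s
check:
T_s = v_R/a_R = (1/5)/(1/2) = 0.4000 s
robot in T_r: 0.2000·0.1500 = 0.0300 m
robot covers 0.2000·0.4000 − ½·0.5000·0.4000² = 0.0400 m while stopping
human closes 1.2000·0.5500 = 0.6600 m
margins: 0.0000+0.0800+0.0050 = 0.0850 m
sum ≈ 0.0300+0.0400+0.6600+0.0850 ≈ 0.8150 m = S ✓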